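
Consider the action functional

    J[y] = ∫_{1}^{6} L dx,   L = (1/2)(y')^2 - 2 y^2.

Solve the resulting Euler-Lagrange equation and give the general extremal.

The Lagrangian is L = (1/2)(y')^2 - 2 y^2.
∂L/∂y = -4y.
∂L/∂y' = y'.
The Euler-Lagrange equation d/dx(∂L/∂y') − ∂L/∂y = 0 becomes:
    y'' + 4 y = 0
General solution: y(x) = A sin(2x) + B cos(2x), where A and B are arbitrary constants fixed by the endpoint conditions.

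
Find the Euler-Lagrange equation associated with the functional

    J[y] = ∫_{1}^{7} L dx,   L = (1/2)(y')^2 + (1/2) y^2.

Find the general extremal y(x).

The Lagrangian is L = (1/2)(y')^2 + (1/2) y^2.
∂L/∂y = y.
∂L/∂y' = y'.
The Euler-Lagrange equation d/dx(∂L/∂y') − ∂L/∂y = 0 becomes:
    y'' - y = 0
General solution: y(x) = A e^x + B e^(-x), where A and B are arbitrary constants fixed by the endpoint conditions.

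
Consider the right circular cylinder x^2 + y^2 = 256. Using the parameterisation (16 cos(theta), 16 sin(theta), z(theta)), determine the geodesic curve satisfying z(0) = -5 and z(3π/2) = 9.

Parameterise the cylinder of radius R = 16 as
    r(θ) = (16 cos θ, 16 sin θ, z(θ)).
The arc-length element is
    ds = sqrt(256 + (dz/dθ)^2) dθ,
so the Lagrangian is L = sqrt(256 + z'^2).
L depends on z' only, not on z or θ, so ∂L/∂z = 0 and
    ∂L/∂z' = z' / sqrt(256 + z'^2).
The Euler-Lagrange equation gives
    d/dθ( z' / sqrt(256 + z'^2) ) = 0,
so z' is constant. Integrating once:
    z(θ) = a θ + b,
a helix on the cylinder (a straight line when the cylinder is unrolled). The constants a, b are determined by the endpoint conditions.
With endpoint conditions z(0) = -5 and z(3π/2) = 9: from z(0) = b we get b = -5, and a·3π/2 + -5 = 9 gives a = 28/(3π), so
    z(θ) = (28/(3π)) θ − 5.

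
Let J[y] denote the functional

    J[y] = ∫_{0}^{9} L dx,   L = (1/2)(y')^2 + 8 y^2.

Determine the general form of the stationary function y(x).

The Lagrangian is L = (1/2)(y')^2 + 8 y^2.
∂L/∂y = 16y.
∂L/∂y' = y'.
The Euler-Lagrange equation d/dx(∂L/∂y') − ∂L/∂y = 0 becomes:
    y'' - 16 y = 0
General solution: y(x) = A e^(4x) + B e^(-4x), where A and B are arbitrary constants fixed by the endpoint conditions.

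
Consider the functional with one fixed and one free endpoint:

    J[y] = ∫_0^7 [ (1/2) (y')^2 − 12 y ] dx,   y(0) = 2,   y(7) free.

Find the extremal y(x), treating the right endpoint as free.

The Lagrangian L = (1/2) (y')^2 − 12 y gives
    ∂L/∂y = −12,   ∂L/∂y' = y'.
Euler-Lagrange: d/dx(y') − (−12) = 0, i.e. y'' + 12 = 0, so
    y(x) = −(12/2) x^2 + C1 x + C2.
Fixed left endpoint y(0) = 2 ⇒ C2 = 2.
The right endpoint x = 7 is free, so the natural (transversality) condition is ∂L/∂y' |_{x=7} = 0, i.e. y'(7) = 0.
Compute y'(x) = −12 x + C1, so y'(7) = −84 + C1 = 0 ⇒ C1 = 84.
Therefore the extremal is
    y(x) = −6 x^2 + 84 x + 2.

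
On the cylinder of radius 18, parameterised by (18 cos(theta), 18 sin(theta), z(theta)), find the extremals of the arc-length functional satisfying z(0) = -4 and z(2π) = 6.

Parameterise the cylinder of radius R = 18 as
    r(θ) = (18 cos θ, 18 sin θ, z(θ)).
The arc-length element is
    ds = sqrt(324 + (dz/dθ)^2) dθ,
so the Lagrangian is L = sqrt(324 + z'^2).
L depends on z' only, not on z or θ, so ∂L/∂z = 0 and
    ∂L/∂z' = z' / sqrt(324 + z'^2).
The Euler-Lagrange equation gives
    d/dθ( z' / sqrt(324 + z'^2) ) = 0,
so z' is constant. Integrating once:
    z(θ) = a θ + b,
a helix on the cylinder (a straight line when the cylinder is unrolled). The constants a, b are determined by the endpoint conditions.
With endpoint conditions z(0) = -4 and z(2π) = 6: from z(0) = b we get b = -4, and a·2π + -4 = 6 gives a = 5/π, so
    z(θ) = (5/π) θ − 4.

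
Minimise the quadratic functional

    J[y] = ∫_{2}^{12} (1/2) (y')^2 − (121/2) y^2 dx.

The Lagrangian is L = (1/2) (y')^2 − (121/2) y^2.
Compute ∂L/∂y = -121y, ∂L/∂y' = y'.
The Euler-Lagrange equation d/dx(∂L/∂y') − ∂L/∂y = 0 reduces to
    y'' + 121 y = 0.
Its general solution is
    y(x) = A sin(11x) + B cos(11x),
with A, B fixed by the endpoint conditions.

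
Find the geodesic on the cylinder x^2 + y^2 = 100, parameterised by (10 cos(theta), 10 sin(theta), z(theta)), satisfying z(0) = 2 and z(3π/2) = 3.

Parameterise the cylinder of radius R = 10 as
    r(θ) = (10 cos θ, 10 sin θ, z(θ)).
The arc-length element is
    ds = sqrt(100 + (dz/dθ)^2) dθ,
so the Lagrangian is L = sqrt(100 + z'^2).
L depends on z' only, not on z or θ, so ∂L/∂z = 0 and
    ∂L/∂z' = z' / sqrt(100 + z'^2).
The Euler-Lagrange equation gives
    d/dθ( z' / sqrt(100 + z'^2) ) = 0,
so z' is constant. Integrating once:
    z(θ) = a θ + b,
a helix on the cylinder (a straight line when the cylinder is unrolled). The constants a, b are determined by the endpoint conditions.
With endpoint conditions z(0) = 2 and z(3π/2) = 3: from z(0) = b we get b = 2, and a·3π/2 + 2 = 3 gives a = 2/(3π), so
    z(θ) = (2/(3π)) θ + 2.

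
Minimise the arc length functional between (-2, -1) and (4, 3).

Arc-length functional: J[y] = ∫ sqrt(1 + (y')^2) dx.
Lagrangian L = sqrt(1 + (y')^2) has no explicit y dependence, so ∂L/∂y = 0 and the Euler-Lagrange equation gives
    d/dx( y' / sqrt(1 + (y')^2) ) = 0  ⇒  y' / sqrt(1 + (y')^2) = const.
Hence y' is constant, so y(x) is affine.
Fitting the endpoints (-2, -1) and (4, 3):
    slope m = (3 − (-1)) / (4 − (-2)) = 2/3,
    intercept c = (-1) − m·(-2) = 1/3.
Extremal: y(x) = (2/3) x + 1/3.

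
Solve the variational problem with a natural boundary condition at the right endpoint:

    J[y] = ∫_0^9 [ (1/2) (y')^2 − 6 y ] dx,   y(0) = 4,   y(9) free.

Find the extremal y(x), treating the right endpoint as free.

The Lagrangian L = (1/2) (y')^2 − 6 y gives
    ∂L/∂y = −6,   ∂L/∂y' = y'.
Euler-Lagrange: d/dx(y') − (−6) = 0, i.e. y'' + 6 = 0, so
    y(x) = −(6/2) x^2 + C1 x + C2.
Fixed left endpoint y(0) = 4 ⇒ C2 = 4.
The right endpoint x = 9 is free, so the natural (transversality) condition is ∂L/∂y' |_{x=9} = 0, i.e. y'(9) = 0.
Compute y'(x) = −6 x + C1, so y'(9) = −54 + C1 = 0 ⇒ C1 = 54.
Therefore the extremal is
    y(x) = −3 x^2 + 54 x + 4.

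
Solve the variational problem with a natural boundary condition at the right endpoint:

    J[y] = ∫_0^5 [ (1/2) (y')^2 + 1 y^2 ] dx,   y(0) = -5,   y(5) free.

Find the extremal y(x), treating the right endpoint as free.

The Lagrangian L = (1/2) (y')^2 + 1 y^2 gives
    ∂L/∂y = 2 y,   ∂L/∂y' = y'.
Euler-Lagrange: y'' − 2 y = 0.
With k = sqrt(2), the general solution is
    y(x) = A cosh(sqrt(2) x) + B sinh(sqrt(2) x).
Fixed left endpoint y(0) = -5 ⇒ A = -5.
The right endpoint x = 5 is free, so the natural (transversality) condition is ∂L/∂y' |_{x=5} = 0, i.e. y'(5) = 0.
Compute y'(x) = A k sinh(k x) + B k cosh(k x), so
    y'(5) = A k sinh(k·5) + B k cosh(k·5) = 0
    ⇒ B = −A tanh(k·5) = 5 tanh(sqrt(2)·5).
Therefore the extremal is
    y(x) = −5 cosh(sqrt(2) x) + 5 tanh(sqrt(2)·5) sinh(sqrt(2) x).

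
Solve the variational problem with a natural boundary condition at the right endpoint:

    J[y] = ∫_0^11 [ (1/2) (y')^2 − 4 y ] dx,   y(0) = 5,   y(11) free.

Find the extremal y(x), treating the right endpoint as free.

The Lagrangian L = (1/2) (y')^2 − 4 y gives
    ∂L/∂y = −4,   ∂L/∂y' = y'.
Euler-Lagrange: d/dx(y') − (−4) = 0, i.e. y'' + 4 = 0, so
    y(x) = −(4/2) x^2 + C1 x + C2.
Fixed left endpoint y(0) = 5 ⇒ C2 = 5.
The right endpoint x = 11 is free, so the natural (transversality) condition is ∂L/∂y' |_{x=11} = 0, i.e. y'(11) = 0.
Compute y'(x) = −4 x + C1, so y'(11) = −44 + C1 = 0 ⇒ C1 = 44.
Therefore the extremal is
    y(x) = −2 x^2 + 44 x + 5.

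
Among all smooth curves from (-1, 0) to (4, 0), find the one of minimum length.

Arc-length functional: J[y] = ∫ sqrt(1 + (y')^2) dx.
Lagrangian L = sqrt(1 + (y')^2) has no explicit y dependence, so ∂L/∂y = 0 and the Euler-Lagrange equation gives
    d/dx( y' / sqrt(1 + (y')^2) ) = 0  ⇒  y' / sqrt(1 + (y')^2) = const.
Hence y' is constant, so y(x) is affine.
Fitting the endpoints (-1, 0) and (4, 0):
    slope m = (0 − 0) / (4 − (-1)) = 0,
    intercept c = 0 − m·(-1) = 0.
Extremal: y(x) = 0.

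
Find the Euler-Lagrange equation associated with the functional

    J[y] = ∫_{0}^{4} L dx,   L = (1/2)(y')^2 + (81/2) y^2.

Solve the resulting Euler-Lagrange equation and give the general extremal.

The Lagrangian is L = (1/2)(y')^2 + (81/2) y^2.
∂L/∂y = 81y.
∂L/∂y' = y'.
The Euler-Lagrange equation d/dx(∂L/∂y') − ∂L/∂y = 0 becomes:
    y'' - 81 y = 0
General solution: y(x) = A e^(9x) + B e^(-9x), where A and B are arbitrary constants fixed by the endpoint conditions.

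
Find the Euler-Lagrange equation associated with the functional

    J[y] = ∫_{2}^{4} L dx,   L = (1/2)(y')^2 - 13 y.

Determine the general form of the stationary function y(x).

The Lagrangian is L = (1/2)(y')^2 - 13 y.
∂L/∂y = -13.
∂L/∂y' = y'.
The Euler-Lagrange equation d/dx(∂L/∂y') − ∂L/∂y = 0 becomes:
    y'' + 13 = 0
General solution: y(x) = -(13/2) x^2 + A x + B, where A and B are arbitrary constants fixed by the endpoint conditions.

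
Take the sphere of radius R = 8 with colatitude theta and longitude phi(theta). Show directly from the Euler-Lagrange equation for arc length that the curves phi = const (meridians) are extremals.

On the sphere of radius R = 8 with spherical coordinates (θ, φ), the induced metric is
    ds^2 = 64(dθ^2 + sin^2(θ) dφ^2).
Using θ as the parameter, the arc-length functional becomes
    J[φ] = ∫ 8 sqrt(1 + sin^2(θ) (dφ/dθ)^2) dθ.
So L = 8 sqrt(1 + sin^2(θ) φ'^2). Compute
    ∂L/∂φ = 0  (L has no explicit φ dependence),
    ∂L/∂φ' = 8 sin^2(θ) φ' / sqrt(1 + sin^2(θ) φ'^2).
For the candidate φ(θ) = c (constant), φ' = 0, so ∂L/∂φ' evaluated along the candidate vanishes, and ∂L/∂φ is identically zero. Hence
    d/dθ(∂L/∂φ') − ∂L/∂φ = 0
is satisfied. Therefore meridians φ = const are extremals of arc length — they are geodesics on the sphere.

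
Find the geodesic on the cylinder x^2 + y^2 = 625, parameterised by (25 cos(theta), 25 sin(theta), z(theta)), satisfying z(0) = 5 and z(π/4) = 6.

Parameterise the cylinder of radius R = 25 as
    r(θ) = (25 cos θ, 25 sin θ, z(θ)).
The arc-length element is
    ds = sqrt(625 + (dz/dθ)^2) dθ,
so the Lagrangian is L = sqrt(625 + z'^2).
L depends on z' only, not on z or θ, so ∂L/∂z = 0 and
    ∂L/∂z' = z' / sqrt(625 + z'^2).
The Euler-Lagrange equation gives
    d/dθ( z' / sqrt(625 + z'^2) ) = 0,
so z' is constant. Integrating once:
    z(θ) = a θ + b,
a helix on the cylinder (a straight line when the cylinder is unrolled). The constants a, b are determined by the endpoint conditions.
With endpoint conditions z(0) = 5 and z(π/4) = 6: from z(0) = b we get b = 5, and a·π/4 + 5 = 6 gives a = 4/π, so
    z(θ) = (4/π) θ + 5.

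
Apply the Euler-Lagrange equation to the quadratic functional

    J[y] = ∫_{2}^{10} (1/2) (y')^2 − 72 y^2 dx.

The Lagrangian is L = (1/2) (y')^2 − 72 y^2.
Compute ∂L/∂y = -144y, ∂L/∂y' = y'.
The Euler-Lagrange equation d/dx(∂L/∂y') − ∂L/∂y = 0 reduces to
    y'' + 144 y = 0.
Its general solution is
    y(x) = A sin(12x) + B cos(12x),
with A, B fixed by the endpoint conditions.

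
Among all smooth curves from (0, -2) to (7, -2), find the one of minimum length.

Arc-length functional: J[y] = ∫ sqrt(1 + (y')^2) dx.
Lagrangian L = sqrt(1 + (y')^2) has no explicit y dependence, so ∂L/∂y = 0 and the Euler-Lagrange equation gives
    d/dx( y' / sqrt(1 + (y')^2) ) = 0  ⇒  y' / sqrt(1 + (y')^2) = const.
Hence y' is constant, so y(x) is affine.
Fitting the endpoints (0, -2) and (7, -2):
    slope m = ((-2) − (-2)) / (7 − 0) = 0,
    intercept c = (-2) − m·0 = -2.
Extremal: y(x) = -2.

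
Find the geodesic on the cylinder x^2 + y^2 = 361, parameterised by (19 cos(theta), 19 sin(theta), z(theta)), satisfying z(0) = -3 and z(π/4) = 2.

Parameterise the cylinder of radius R = 19 as
    r(θ) = (19 cos θ, 19 sin θ, z(θ)).
The arc-length element is
    ds = sqrt(361 + (dz/dθ)^2) dθ,
so the Lagrangian is L = sqrt(361 + z'^2).
L depends on z' only, not on z or θ, so ∂L/∂z = 0 and
    ∂L/∂z' = z' / sqrt(361 + z'^2).
The Euler-Lagrange equation gives
    d/dθ( z' / sqrt(361 + z'^2) ) = 0,
so z' is constant. Integrating once:
    z(θ) = a θ + b,
a helix on the cylinder (a straight line when the cylinder is unrolled). The constants a, b are determined by the endpoint conditions.
With endpoint conditions z(0) = -3 and z(π/4) = 2: from z(0) = b we get b = -3, and a·π/4 + -3 = 2 gives a = 20/π, so
    z(θ) = (20/π) θ − 3.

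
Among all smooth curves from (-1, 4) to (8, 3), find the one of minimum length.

Arc-length functional: J[y] = ∫ sqrt(1 + (y')^2) dx.
Lagrangian L = sqrt(1 + (y')^2) has no explicit y dependence, so ∂L/∂y = 0 and the Euler-Lagrange equation gives
    d/dx( y' / sqrt(1 + (y')^2) ) = 0  ⇒  y' / sqrt(1 + (y')^2) = const.
Hence y' is constant, so y(x) is affine.
Fitting the endpoints (-1, 4) and (8, 3):
    slope m = (3 − 4) / (8 − (-1)) = -1/9,
    intercept c = 4 − m·(-1) = 35/9.
Extremal: y(x) = (-1/9) x + 35/9.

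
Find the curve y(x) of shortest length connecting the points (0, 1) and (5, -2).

Arc-length functional: J[y] = ∫ sqrt(1 + (y')^2) dx.
Lagrangian L = sqrt(1 + (y')^2) has no explicit y dependence, so ∂L/∂y = 0 and the Euler-Lagrange equation gives
    d/dx( y' / sqrt(1 + (y')^2) ) = 0  ⇒  y' / sqrt(1 + (y')^2) = const.
Hence y' is constant, so y(x) is affine.
Fitting the endpoints (0, 1) and (5, -2):
    slope m = ((-2) − 1) / (5 − 0) = -3/5,
    intercept c = 1 − m·0 = 1.
Extremal: y(x) = (-3/5) x + 1.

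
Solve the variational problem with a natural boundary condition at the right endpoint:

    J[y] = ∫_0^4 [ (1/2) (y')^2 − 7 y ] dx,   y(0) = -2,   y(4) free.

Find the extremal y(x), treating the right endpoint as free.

The Lagrangian L = (1/2) (y')^2 − 7 y gives
    ∂L/∂y = −7,   ∂L/∂y' = y'.
Euler-Lagrange: d/dx(y') − (−7) = 0, i.e. y'' + 7 = 0, so
    y(x) = −(7/2) x^2 + C1 x + C2.
Fixed left endpoint y(0) = -2 ⇒ C2 = -2.
The right endpoint x = 4 is free, so the natural (transversality) condition is ∂L/∂y' |_{x=4} = 0, i.e. y'(4) = 0.
Compute y'(x) = −7 x + C1, so y'(4) = −28 + C1 = 0 ⇒ C1 = 28.
Therefore the extremal is
    y(x) = −(7/2) x^2 + 28 x − 2.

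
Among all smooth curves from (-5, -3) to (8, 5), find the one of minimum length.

Arc-length functional: J[y] = ∫ sqrt(1 + (y')^2) dx.
Lagrangian L = sqrt(1 + (y')^2) has no explicit y dependence, so ∂L/∂y = 0 and the Euler-Lagrange equation gives
    d/dx( y' / sqrt(1 + (y')^2) ) = 0  ⇒  y' / sqrt(1 + (y')^2) = const.
Hence y' is constant, so y(x) is affine.
Fitting the endpoints (-5, -3) and (8, 5):
    slope m = (5 − (-3)) / (8 − (-5)) = 8/13,
    intercept c = (-3) − m·(-5) = 1/13.
Extremal: y(x) = (8/13) x + 1/13.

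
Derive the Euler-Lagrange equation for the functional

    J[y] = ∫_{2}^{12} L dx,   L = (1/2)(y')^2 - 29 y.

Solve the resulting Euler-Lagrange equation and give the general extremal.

The Lagrangian is L = (1/2)(y')^2 - 29 y.
∂L/∂y = -29.
∂L/∂y' = y'.
The Euler-Lagrange equation d/dx(∂L/∂y') − ∂L/∂y = 0 becomes:
    y'' + 29 = 0
General solution: y(x) = -(29/2) x^2 + A x + B, where A and B are arbitrary constants fixed by the endpoint conditions.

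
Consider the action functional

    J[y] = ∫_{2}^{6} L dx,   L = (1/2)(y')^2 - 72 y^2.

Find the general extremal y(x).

The Lagrangian is L = (1/2)(y')^2 - 72 y^2.
∂L/∂y = -144y.
∂L/∂y' = y'.
The Euler-Lagrange equation d/dx(∂L/∂y') − ∂L/∂y = 0 becomes:
    y'' + 144 y = 0
General solution: y(x) = A sin(12x) + B cos(12x), where A and B are arbitrary constants fixed by the endpoint conditions.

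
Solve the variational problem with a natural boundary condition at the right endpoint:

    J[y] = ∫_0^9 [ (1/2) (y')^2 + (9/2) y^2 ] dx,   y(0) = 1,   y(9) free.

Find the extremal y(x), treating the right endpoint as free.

The Lagrangian L = (1/2) (y')^2 + (9/2) y^2 gives
    ∂L/∂y = 9 y,   ∂L/∂y' = y'.
Euler-Lagrange: y'' − 9 y = 0.
With k = 3, the general solution is
    y(x) = A cosh(3 x) + B sinh(3 x).
Fixed left endpoint y(0) = 1 ⇒ A = 1.
The right endpoint x = 9 is free, so the natural (transversality) condition is ∂L/∂y' |_{x=9} = 0, i.e. y'(9) = 0.
Compute y'(x) = A k sinh(k x) + B k cosh(k x), so
    y'(9) = A k sinh(k·9) + B k cosh(k·9) = 0
    ⇒ B = −A tanh(k·9) = − tanh(3·9).
Therefore the extremal is
    y(x) = cosh(3 x) − tanh(3·9) sinh(3 x).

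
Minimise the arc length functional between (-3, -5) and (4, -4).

Arc-length functional: J[y] = ∫ sqrt(1 + (y')^2) dx.
Lagrangian L = sqrt(1 + (y')^2) has no explicit y dependence, so ∂L/∂y = 0 and the Euler-Lagrange equation gives
    d/dx( y' / sqrt(1 + (y')^2) ) = 0  ⇒  y' / sqrt(1 + (y')^2) = const.
Hence y' is constant, so y(x) is affine.
Fitting the endpoints (-3, -5) and (4, -4):
    slope m = ((-4) − (-5)) / (4 − (-3)) = 1/7,
    intercept c = (-5) − m·(-3) = -32/7.
Extremal: y(x) = (1/7) x - 32/7.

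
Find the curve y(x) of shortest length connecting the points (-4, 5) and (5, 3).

Arc-length functional: J[y] = ∫ sqrt(1 + (y')^2) dx.
Lagrangian L = sqrt(1 + (y')^2) has no explicit y dependence, so ∂L/∂y = 0 and the Euler-Lagrange equation gives
    d/dx( y' / sqrt(1 + (y')^2) ) = 0  ⇒  y' / sqrt(1 + (y')^2) = const.
Hence y' is constant, so y(x) is affine.
Fitting the endpoints (-4, 5) and (5, 3):
    slope m = (3 − 5) / (5 − (-4)) = -2/9,
    intercept c = 5 − m·(-4) = 37/9.
Extremal: y(x) = (-2/9) x + 37/9.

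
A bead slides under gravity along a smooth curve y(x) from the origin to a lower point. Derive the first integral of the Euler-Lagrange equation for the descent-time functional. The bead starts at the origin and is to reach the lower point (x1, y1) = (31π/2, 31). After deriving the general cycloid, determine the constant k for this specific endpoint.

The Lagrangian L = sqrt((1 + y'^2) / y) has no explicit x dependence, so the Beltrami identity applies:
    L − y' ∂L/∂y' = C.
Compute ∂L/∂y' = y' / sqrt(y (1 + y'^2)).
Substitute:
    sqrt((1 + y'^2)/y) − y'·y' / sqrt(y (1 + y'^2))
    = (1 + y'^2) / sqrt(y (1 + y'^2)) − y'^2 / sqrt(y (1 + y'^2))
    = 1 / sqrt(y (1 + y'^2)) = C.
Squaring and rearranging gives the first integral
    y (1 + y'^2) = 1/C^2 =: k   (constant).
Solving this first-order ODE by the substitution
    y = (k/2)(1 − cos θ)
yields the cycloid parameterisation
    x(θ) = (k/2)(θ − sin θ),   y(θ) = (k/2)(1 − cos θ).
The constant k is fixed by the endpoint condition.
Now fit the given lower endpoint (x1, y1) = (31π/2, 31). At the bottom of the first arch (θ = π), the parametric equations give
    y(π) = (k/2)(1 − cos π) = k,
    x(π) = (k/2)(π − sin π) = kπ/2.
Matching y(π) = 31 gives k = 31, consistent with x(π) = 31π/2. Therefore the specific cycloid is
    x(θ) = (31/2)(θ − sin θ),   y(θ) = (31/2)(1 − cos θ).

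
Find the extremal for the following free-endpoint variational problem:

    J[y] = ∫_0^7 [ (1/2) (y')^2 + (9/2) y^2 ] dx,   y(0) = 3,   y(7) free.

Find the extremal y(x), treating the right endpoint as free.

The Lagrangian L = (1/2) (y')^2 + (9/2) y^2 gives
    ∂L/∂y = 9 y,   ∂L/∂y' = y'.
Euler-Lagrange: y'' − 9 y = 0.
With k = 3, the general solution is
    y(x) = A cosh(3 x) + B sinh(3 x).
Fixed left endpoint y(0) = 3 ⇒ A = 3.
The right endpoint x = 7 is free, so the natural (transversality) condition is ∂L/∂y' |_{x=7} = 0, i.e. y'(7) = 0.
Compute y'(x) = A k sinh(k x) + B k cosh(k x), so
    y'(7) = A k sinh(k·7) + B k cosh(k·7) = 0
    ⇒ B = −A tanh(k·7) = − 3 tanh(3·7).
Therefore the extremal is
    y(x) = 3 cosh(3 x) − 3 tanh(3·7) sinh(3 x).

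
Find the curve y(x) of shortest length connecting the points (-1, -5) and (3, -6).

Arc-length functional: J[y] = ∫ sqrt(1 + (y')^2) dx.
Lagrangian L = sqrt(1 + (y')^2) has no explicit y dependence, so ∂L/∂y = 0 and the Euler-Lagrange equation gives
    d/dx( y' / sqrt(1 + (y')^2) ) = 0  ⇒  y' / sqrt(1 + (y')^2) = const.
Hence y' is constant, so y(x) is affine.
Fitting the endpoints (-1, -5) and (3, -6):
    slope m = ((-6) − (-5)) / (3 − (-1)) = -1/4,
    intercept c = (-5) − m·(-1) = -21/4.
Extremal: y(x) = (-1/4) x - 21/4.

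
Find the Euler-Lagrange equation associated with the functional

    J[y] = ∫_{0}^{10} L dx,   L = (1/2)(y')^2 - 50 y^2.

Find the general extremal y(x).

The Lagrangian is L = (1/2)(y')^2 - 50 y^2.
∂L/∂y = -100y.
∂L/∂y' = y'.
The Euler-Lagrange equation d/dx(∂L/∂y') − ∂L/∂y = 0 becomes:
    y'' + 100 y = 0
General solution: y(x) = A sin(10x) + B cos(10x), where A and B are arbitrary constants fixed by the endpoint conditions.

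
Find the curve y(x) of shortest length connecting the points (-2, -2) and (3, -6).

Arc-length functional: J[y] = ∫ sqrt(1 + (y')^2) dx.
Lagrangian L = sqrt(1 + (y')^2) has no explicit y dependence, so ∂L/∂y = 0 and the Euler-Lagrange equation gives
    d/dx( y' / sqrt(1 + (y')^2) ) = 0  ⇒  y' / sqrt(1 + (y')^2) = const.
Hence y' is constant, so y(x) is affine.
Fitting the endpoints (-2, -2) and (3, -6):
    slope m = ((-6) − (-2)) / (3 − (-2)) = -4/5,
    intercept c = (-2) − m·(-2) = -18/5.
Extremal: y(x) = (-4/5) x - 18/5.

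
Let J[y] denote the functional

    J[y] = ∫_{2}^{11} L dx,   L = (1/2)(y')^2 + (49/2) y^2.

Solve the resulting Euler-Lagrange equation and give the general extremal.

The Lagrangian is L = (1/2)(y')^2 + (49/2) y^2.
∂L/∂y = 49y.
∂L/∂y' = y'.
The Euler-Lagrange equation d/dx(∂L/∂y') − ∂L/∂y = 0 becomes:
    y'' - 49 y = 0
General solution: y(x) = A e^(7x) + B e^(-7x), where A and B are arbitrary constants fixed by the endpoint conditions.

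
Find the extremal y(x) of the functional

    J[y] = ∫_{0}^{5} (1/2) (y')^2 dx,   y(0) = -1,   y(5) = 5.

The Lagrangian is L = (1/2) (y')^2.
Compute ∂L/∂y = 0, ∂L/∂y' = y'.
The Euler-Lagrange equation d/dx(∂L/∂y') − ∂L/∂y = 0 reduces to
    y'' = 0.
Its general solution is
    y(x) = A x + B,
with A, B fixed by the endpoint conditions.
Applying the endpoint conditions y(0) = -1 and y(5) = 5: solve A·0 + B = -1 and A·5 + B = 5. Subtracting gives A(5 − 0) = 5 − -1, so A = 6/5, and B = -1 − A·0 = -1. Therefore
    y(x) = (6/5) x - 1.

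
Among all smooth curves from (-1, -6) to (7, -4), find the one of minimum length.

Arc-length functional: J[y] = ∫ sqrt(1 + (y')^2) dx.
Lagrangian L = sqrt(1 + (y')^2) has no explicit y dependence, so ∂L/∂y = 0 and the Euler-Lagrange equation gives
    d/dx( y' / sqrt(1 + (y')^2) ) = 0  ⇒  y' / sqrt(1 + (y')^2) = const.
Hence y' is constant, so y(x) is affine.
Fitting the endpoints (-1, -6) and (7, -4):
    slope m = ((-4) − (-6)) / (7 − (-1)) = 1/4,
    intercept c = (-6) − m·(-1) = -23/4.
Extremal: y(x) = (1/4) x - 23/4.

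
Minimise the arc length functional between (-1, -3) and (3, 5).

Arc-length functional: J[y] = ∫ sqrt(1 + (y')^2) dx.
Lagrangian L = sqrt(1 + (y')^2) has no explicit y dependence, so ∂L/∂y = 0 and the Euler-Lagrange equation gives
    d/dx( y' / sqrt(1 + (y')^2) ) = 0  ⇒  y' / sqrt(1 + (y')^2) = const.
Hence y' is constant, so y(x) is affine.
Fitting the endpoints (-1, -3) and (3, 5):
    slope m = (5 − (-3)) / (3 − (-1)) = 2,
    intercept c = (-3) − m·(-1) = -1.
Extremal: y(x) = 2 x - 1.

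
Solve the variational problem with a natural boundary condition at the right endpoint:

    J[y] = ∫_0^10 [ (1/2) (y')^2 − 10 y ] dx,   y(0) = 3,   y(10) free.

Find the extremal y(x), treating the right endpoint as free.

The Lagrangian L = (1/2) (y')^2 − 10 y gives
    ∂L/∂y = −10,   ∂L/∂y' = y'.
Euler-Lagrange: d/dx(y') − (−10) = 0, i.e. y'' + 10 = 0, so
    y(x) = −(10/2) x^2 + C1 x + C2.
Fixed left endpoint y(0) = 3 ⇒ C2 = 3.
The right endpoint x = 10 is free, so the natural (transversality) condition is ∂L/∂y' |_{x=10} = 0, i.e. y'(10) = 0.
Compute y'(x) = −10 x + C1, so y'(10) = −100 + C1 = 0 ⇒ C1 = 100.
Therefore the extremal is
    y(x) = −5 x^2 + 100 x + 3.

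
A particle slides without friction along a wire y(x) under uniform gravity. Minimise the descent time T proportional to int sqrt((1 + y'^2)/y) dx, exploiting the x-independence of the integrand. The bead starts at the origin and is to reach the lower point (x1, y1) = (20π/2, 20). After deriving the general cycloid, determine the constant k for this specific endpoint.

The Lagrangian L = sqrt((1 + y'^2) / y) has no explicit x dependence, so the Beltrami identity applies:
    L − y' ∂L/∂y' = C.
Compute ∂L/∂y' = y' / sqrt(y (1 + y'^2)).
Substitute:
    sqrt((1 + y'^2)/y) − y'·y' / sqrt(y (1 + y'^2))
    = (1 + y'^2) / sqrt(y (1 + y'^2)) − y'^2 / sqrt(y (1 + y'^2))
    = 1 / sqrt(y (1 + y'^2)) = C.
Squaring and rearranging gives the first integral
    y (1 + y'^2) = 1/C^2 =: k   (constant).
Solving this first-order ODE by the substitution
    y = (k/2)(1 − cos θ)
yields the cycloid parameterisation
    x(θ) = (k/2)(θ − sin θ),   y(θ) = (k/2)(1 − cos θ).
The constant k is fixed by the endpoint condition.
Now fit the given lower endpoint (x1, y1) = (20π/2, 20). At the bottom of the first arch (θ = π), the parametric equations give
    y(π) = (k/2)(1 − cos π) = k,
    x(π) = (k/2)(π − sin π) = kπ/2.
Matching y(π) = 20 gives k = 20, consistent with x(π) = 20π/2. Therefore the specific cycloid is
    x(θ) = (20/2)(θ − sin θ),   y(θ) = (20/2)(1 − cos θ).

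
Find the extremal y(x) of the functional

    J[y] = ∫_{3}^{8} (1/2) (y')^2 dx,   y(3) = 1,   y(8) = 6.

The Lagrangian is L = (1/2) (y')^2.
Compute ∂L/∂y = 0, ∂L/∂y' = y'.
The Euler-Lagrange equation d/dx(∂L/∂y') − ∂L/∂y = 0 reduces to
    y'' = 0.
Its general solution is
    y(x) = A x + B,
with A, B fixed by the endpoint conditions.
Applying the endpoint conditions y(3) = 1 and y(8) = 6: solve A·3 + B = 1 and A·8 + B = 6. Subtracting gives A(8 − 3) = 6 − 1, so A = 1, and B = 1 − A·3 = -2. Therefore
    y(x) = x - 2.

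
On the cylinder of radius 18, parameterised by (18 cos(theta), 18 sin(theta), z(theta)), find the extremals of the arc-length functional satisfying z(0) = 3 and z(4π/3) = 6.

Parameterise the cylinder of radius R = 18 as
    r(θ) = (18 cos θ, 18 sin θ, z(θ)).
The arc-length element is
    ds = sqrt(324 + (dz/dθ)^2) dθ,
so the Lagrangian is L = sqrt(324 + z'^2).
L depends on z' only, not on z or θ, so ∂L/∂z = 0 and
    ∂L/∂z' = z' / sqrt(324 + z'^2).
The Euler-Lagrange equation gives
    d/dθ( z' / sqrt(324 + z'^2) ) = 0,
so z' is constant. Integrating once:
    z(θ) = a θ + b,
a helix on the cylinder (a straight line when the cylinder is unrolled). The constants a, b are determined by the endpoint conditions.
With endpoint conditions z(0) = 3 and z(4π/3) = 6: from z(0) = b we get b = 3, and a·4π/3 + 3 = 6 gives a = 9/(4π), so
    z(θ) = (9/(4π)) θ + 3.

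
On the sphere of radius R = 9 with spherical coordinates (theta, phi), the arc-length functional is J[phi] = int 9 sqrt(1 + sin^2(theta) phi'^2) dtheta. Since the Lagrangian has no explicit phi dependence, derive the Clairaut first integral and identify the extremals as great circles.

On the sphere of radius R = 9 with spherical coordinates (θ, φ), the induced metric is
    ds^2 = 81(dθ^2 + sin^2(θ) dφ^2).
Parameterise by θ; the arc-length functional is
    J[φ] = ∫ 9 sqrt(1 + sin^2(θ) (dφ/dθ)^2) dθ,
so L = 9 sqrt(1 + sin^2(θ) φ'^2). Compute
    ∂L/∂φ = 0  (L has no explicit φ dependence),
    ∂L/∂φ' = 9 sin^2(θ) φ' / sqrt(1 + sin^2(θ) φ'^2).
Since ∂L/∂φ = 0, the Euler-Lagrange equation
    d/dθ(∂L/∂φ') − ∂L/∂φ = 0
reduces to d/dθ(∂L/∂φ') = 0, i.e. the momentum conjugate to φ is conserved:
    9 sin^2(θ) φ' / sqrt(1 + sin^2(θ) φ'^2) = C.
The overall factor of 9 is constant, so dividing through gives Clairaut's relation sin^2(θ) φ' / sqrt(1 + sin^2(θ) φ'^2) = C' (with C' = C/9). Solving for φ' and integrating gives the great-circle family
    cot(θ) = A cos(φ − φ_0),
i.e. the intersection of the sphere with a plane through the origin. The two constants A and φ_0 (equivalently C and one phase) are fixed by the two endpoint conditions.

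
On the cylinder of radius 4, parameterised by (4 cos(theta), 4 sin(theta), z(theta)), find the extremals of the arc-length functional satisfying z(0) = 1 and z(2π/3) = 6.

Parameterise the cylinder of radius R = 4 as
    r(θ) = (4 cos θ, 4 sin θ, z(θ)).
The arc-length element is
    ds = sqrt(16 + (dz/dθ)^2) dθ,
so the Lagrangian is L = sqrt(16 + z'^2).
L depends on z' only, not on z or θ, so ∂L/∂z = 0 and
    ∂L/∂z' = z' / sqrt(16 + z'^2).
The Euler-Lagrange equation gives
    d/dθ( z' / sqrt(16 + z'^2) ) = 0,
so z' is constant. Integrating once:
    z(θ) = a θ + b,
a helix on the cylinder (a straight line when the cylinder is unrolled). The constants a, b are determined by the endpoint conditions.
With endpoint conditions z(0) = 1 and z(2π/3) = 6: from z(0) = b we get b = 1, and a·2π/3 + 1 = 6 gives a = 15/(2π), so
    z(θ) = (15/(2π)) θ + 1.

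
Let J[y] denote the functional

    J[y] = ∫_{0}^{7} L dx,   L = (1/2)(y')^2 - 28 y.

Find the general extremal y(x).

The Lagrangian is L = (1/2)(y')^2 - 28 y.
∂L/∂y = -28.
∂L/∂y' = y'.
The Euler-Lagrange equation d/dx(∂L/∂y') − ∂L/∂y = 0 becomes:
    y'' + 28 = 0
General solution: y(x) = -14 x^2 + A x + B, where A and B are arbitrary constants fixed by the endpoint conditions.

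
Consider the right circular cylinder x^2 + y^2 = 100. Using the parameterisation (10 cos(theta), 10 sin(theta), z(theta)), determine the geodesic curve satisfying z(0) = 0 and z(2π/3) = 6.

Parameterise the cylinder of radius R = 10 as
    r(θ) = (10 cos θ, 10 sin θ, z(θ)).
The arc-length element is
    ds = sqrt(100 + (dz/dθ)^2) dθ,
so the Lagrangian is L = sqrt(100 + z'^2).
L depends on z' only, not on z or θ, so ∂L/∂z = 0 and
    ∂L/∂z' = z' / sqrt(100 + z'^2).
The Euler-Lagrange equation gives
    d/dθ( z' / sqrt(100 + z'^2) ) = 0,
so z' is constant. Integrating once:
    z(θ) = a θ + b,
a helix on the cylinder (a straight line when the cylinder is unrolled). The constants a, b are determined by the endpoint conditions.
With endpoint conditions z(0) = 0 and z(2π/3) = 6: from z(0) = b we get b = 0, and a·2π/3 + 0 = 6 gives a = 9/π, so
    z(θ) = (9/π) θ.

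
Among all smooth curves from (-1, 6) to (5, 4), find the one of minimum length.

Arc-length functional: J[y] = ∫ sqrt(1 + (y')^2) dx.
Lagrangian L = sqrt(1 + (y')^2) has no explicit y dependence, so ∂L/∂y = 0 and the Euler-Lagrange equation gives
    d/dx( y' / sqrt(1 + (y')^2) ) = 0  ⇒  y' / sqrt(1 + (y')^2) = const.
Hence y' is constant, so y(x) is affine.
Fitting the endpoints (-1, 6) and (5, 4):
    slope m = (4 − 6) / (5 − (-1)) = -1/3,
    intercept c = 6 − m·(-1) = 17/3.
Extremal: y(x) = (-1/3) x + 17/3.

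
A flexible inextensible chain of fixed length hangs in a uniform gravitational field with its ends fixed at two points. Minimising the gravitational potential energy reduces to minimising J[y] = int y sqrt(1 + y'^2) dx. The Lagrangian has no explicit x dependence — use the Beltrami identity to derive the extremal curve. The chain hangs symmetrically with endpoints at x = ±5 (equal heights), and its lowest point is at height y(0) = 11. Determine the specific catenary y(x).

The Lagrangian L(y, y') = y sqrt(1 + y'^2) has no explicit x dependence, so the Beltrami identity applies:
    L − y' ∂L/∂y' = C.
Compute ∂L/∂y' = y · y' / sqrt(1 + y'^2). Then
    L − y' ∂L/∂y'
    = y sqrt(1 + y'^2) − y · y'^2 / sqrt(1 + y'^2)
    = y (1 + y'^2 − y'^2) / sqrt(1 + y'^2)
    = y / sqrt(1 + y'^2) = C.
Squaring gives y^2 = C^2 (1 + y'^2), i.e.
    y'^2 = y^2 / C^2 − 1.
Separating variables,
    dy / sqrt(y^2 − C^2) = dx / C,
and integrating gives arccosh(y / C) = (x − a)/C, so
    y(x) = C cosh((x − a)/C),
the catenary. The constants C and a are fixed by the two endpoint conditions (and, for the hanging-chain problem, the length constraint selects C).
Now fit the given data. The endpoints x = ±5 are symmetric at equal height, so the catenary is even about its minimum: a = 0 and y(x) = C cosh(x/C). The lowest point is y(0) = C cosh(0) = C, and we are told y(0) = 11, so C = 11. Therefore
    y(x) = 11 cosh(x/11),
and at the endpoints
    y(±5) = 11 cosh(5/11).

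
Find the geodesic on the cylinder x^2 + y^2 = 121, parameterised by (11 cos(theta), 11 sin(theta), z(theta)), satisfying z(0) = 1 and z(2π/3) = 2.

Parameterise the cylinder of radius R = 11 as
    r(θ) = (11 cos θ, 11 sin θ, z(θ)).
The arc-length element is
    ds = sqrt(121 + (dz/dθ)^2) dθ,
so the Lagrangian is L = sqrt(121 + z'^2).
L depends on z' only, not on z or θ, so ∂L/∂z = 0 and
    ∂L/∂z' = z' / sqrt(121 + z'^2).
The Euler-Lagrange equation gives
    d/dθ( z' / sqrt(121 + z'^2) ) = 0,
so z' is constant. Integrating once:
    z(θ) = a θ + b,
a helix on the cylinder (a straight line when the cylinder is unrolled). The constants a, b are determined by the endpoint conditions.
With endpoint conditions z(0) = 1 and z(2π/3) = 2: from z(0) = b we get b = 1, and a·2π/3 + 1 = 2 gives a = 3/(2π), so
    z(θ) = (3/(2π)) θ + 1.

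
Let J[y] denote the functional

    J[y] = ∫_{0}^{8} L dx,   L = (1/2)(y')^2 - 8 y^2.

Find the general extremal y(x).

The Lagrangian is L = (1/2)(y')^2 - 8 y^2.
∂L/∂y = -16y.
∂L/∂y' = y'.
The Euler-Lagrange equation d/dx(∂L/∂y') − ∂L/∂y = 0 becomes:
    y'' + 16 y = 0
General solution: y(x) = A sin(4x) + B cos(4x), where A and B are arbitrary constants fixed by the endpoint conditions.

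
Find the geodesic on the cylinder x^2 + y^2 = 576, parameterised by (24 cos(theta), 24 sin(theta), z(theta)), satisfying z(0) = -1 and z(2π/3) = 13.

Parameterise the cylinder of radius R = 24 as
    r(θ) = (24 cos θ, 24 sin θ, z(θ)).
The arc-length element is
    ds = sqrt(576 + (dz/dθ)^2) dθ,
so the Lagrangian is L = sqrt(576 + z'^2).
L depends on z' only, not on z or θ, so ∂L/∂z = 0 and
    ∂L/∂z' = z' / sqrt(576 + z'^2).
The Euler-Lagrange equation gives
    d/dθ( z' / sqrt(576 + z'^2) ) = 0,
so z' is constant. Integrating once:
    z(θ) = a θ + b,
a helix on the cylinder (a straight line when the cylinder is unrolled). The constants a, b are determined by the endpoint conditions.
With endpoint conditions z(0) = -1 and z(2π/3) = 13: from z(0) = b we get b = -1, and a·2π/3 + -1 = 13 gives a = 21/π, so
    z(θ) = (21/π) θ − 1.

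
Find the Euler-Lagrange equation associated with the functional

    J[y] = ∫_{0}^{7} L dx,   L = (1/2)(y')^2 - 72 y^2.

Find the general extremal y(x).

The Lagrangian is L = (1/2)(y')^2 - 72 y^2.
∂L/∂y = -144y.
∂L/∂y' = y'.
The Euler-Lagrange equation d/dx(∂L/∂y') − ∂L/∂y = 0 becomes:
    y'' + 144 y = 0
General solution: y(x) = A sin(12x) + B cos(12x), where A and B are arbitrary constants fixed by the endpoint conditions.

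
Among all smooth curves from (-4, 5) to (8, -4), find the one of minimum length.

Arc-length functional: J[y] = ∫ sqrt(1 + (y')^2) dx.
Lagrangian L = sqrt(1 + (y')^2) has no explicit y dependence, so ∂L/∂y = 0 and the Euler-Lagrange equation gives
    d/dx( y' / sqrt(1 + (y')^2) ) = 0  ⇒  y' / sqrt(1 + (y')^2) = const.
Hence y' is constant, so y(x) is affine.
Fitting the endpoints (-4, 5) and (8, -4):
    slope m = ((-4) − 5) / (8 − (-4)) = -3/4,
    intercept c = 5 − m·(-4) = 2.
Extremal: y(x) = (-3/4) x + 2.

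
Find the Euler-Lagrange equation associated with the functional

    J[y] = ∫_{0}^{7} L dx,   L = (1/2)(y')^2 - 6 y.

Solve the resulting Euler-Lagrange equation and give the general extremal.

The Lagrangian is L = (1/2)(y')^2 - 6 y.
∂L/∂y = -6.
∂L/∂y' = y'.
The Euler-Lagrange equation d/dx(∂L/∂y') − ∂L/∂y = 0 becomes:
    y'' + 6 = 0
General solution: y(x) = -3 x^2 + A x + B, where A and B are arbitrary constants fixed by the endpoint conditions.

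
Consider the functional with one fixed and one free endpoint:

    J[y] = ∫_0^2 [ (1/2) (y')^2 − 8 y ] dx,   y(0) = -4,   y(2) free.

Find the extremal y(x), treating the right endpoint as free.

The Lagrangian L = (1/2) (y')^2 − 8 y gives
    ∂L/∂y = −8,   ∂L/∂y' = y'.
Euler-Lagrange: d/dx(y') − (−8) = 0, i.e. y'' + 8 = 0, so
    y(x) = −(8/2) x^2 + C1 x + C2.
Fixed left endpoint y(0) = -4 ⇒ C2 = -4.
The right endpoint x = 2 is free, so the natural (transversality) condition is ∂L/∂y' |_{x=2} = 0, i.e. y'(2) = 0.
Compute y'(x) = −8 x + C1, so y'(2) = −16 + C1 = 0 ⇒ C1 = 16.
Therefore the extremal is
    y(x) = −4 x^2 + 16 x − 4.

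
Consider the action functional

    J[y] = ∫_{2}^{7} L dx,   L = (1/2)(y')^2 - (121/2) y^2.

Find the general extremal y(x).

The Lagrangian is L = (1/2)(y')^2 - (121/2) y^2.
∂L/∂y = -121y.
∂L/∂y' = y'.
The Euler-Lagrange equation d/dx(∂L/∂y') − ∂L/∂y = 0 becomes:
    y'' + 121 y = 0
General solution: y(x) = A sin(11x) + B cos(11x), where A and B are arbitrary constants fixed by the endpoint conditions.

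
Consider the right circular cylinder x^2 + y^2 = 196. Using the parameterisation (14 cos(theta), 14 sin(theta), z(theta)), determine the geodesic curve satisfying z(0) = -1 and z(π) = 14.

Parameterise the cylinder of radius R = 14 as
    r(θ) = (14 cos θ, 14 sin θ, z(θ)).
The arc-length element is
    ds = sqrt(196 + (dz/dθ)^2) dθ,
so the Lagrangian is L = sqrt(196 + z'^2).
L depends on z' only, not on z or θ, so ∂L/∂z = 0 and
    ∂L/∂z' = z' / sqrt(196 + z'^2).
The Euler-Lagrange equation gives
    d/dθ( z' / sqrt(196 + z'^2) ) = 0,
so z' is constant. Integrating once:
    z(θ) = a θ + b,
a helix on the cylinder (a straight line when the cylinder is unrolled). The constants a, b are determined by the endpoint conditions.
With endpoint conditions z(0) = -1 and z(π) = 14: from z(0) = b we get b = -1, and a·π + -1 = 14 gives a = 15/π, so
    z(θ) = (15/π) θ − 1.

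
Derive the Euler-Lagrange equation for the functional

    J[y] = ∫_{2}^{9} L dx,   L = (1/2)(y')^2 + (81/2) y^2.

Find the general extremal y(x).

The Lagrangian is L = (1/2)(y')^2 + (81/2) y^2.
∂L/∂y = 81y.
∂L/∂y' = y'.
The Euler-Lagrange equation d/dx(∂L/∂y') − ∂L/∂y = 0 becomes:
    y'' - 81 y = 0
General solution: y(x) = A e^(9x) + B e^(-9x), where A and B are arbitrary constants fixed by the endpoint conditions.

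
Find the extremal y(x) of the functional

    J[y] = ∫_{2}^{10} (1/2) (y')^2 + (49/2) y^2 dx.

The Lagrangian is L = (1/2) (y')^2 + (49/2) y^2.
Compute ∂L/∂y = 49y, ∂L/∂y' = y'.
The Euler-Lagrange equation d/dx(∂L/∂y') − ∂L/∂y = 0 reduces to
    y'' − 49 y = 0.
Its general solution is
    y(x) = A e^(7x) + B e^(−7x),
with A, B fixed by the endpoint conditions.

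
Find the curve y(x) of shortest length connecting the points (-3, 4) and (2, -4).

Arc-length functional: J[y] = ∫ sqrt(1 + (y')^2) dx.
Lagrangian L = sqrt(1 + (y')^2) has no explicit y dependence, so ∂L/∂y = 0 and the Euler-Lagrange equation gives
    d/dx( y' / sqrt(1 + (y')^2) ) = 0  ⇒  y' / sqrt(1 + (y')^2) = const.
Hence y' is constant, so y(x) is affine.
Fitting the endpoints (-3, 4) and (2, -4):
    slope m = ((-4) − 4) / (2 − (-3)) = -8/5,
    intercept c = 4 − m·(-3) = -4/5.
Extremal: y(x) = (-8/5) x - 4/5.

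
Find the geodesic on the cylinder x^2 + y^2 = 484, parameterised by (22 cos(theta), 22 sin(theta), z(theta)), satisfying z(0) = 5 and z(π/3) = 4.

Parameterise the cylinder of radius R = 22 as
    r(θ) = (22 cos θ, 22 sin θ, z(θ)).
The arc-length element is
    ds = sqrt(484 + (dz/dθ)^2) dθ,
so the Lagrangian is L = sqrt(484 + z'^2).
L depends on z' only, not on z or θ, so ∂L/∂z = 0 and
    ∂L/∂z' = z' / sqrt(484 + z'^2).
The Euler-Lagrange equation gives
    d/dθ( z' / sqrt(484 + z'^2) ) = 0,
so z' is constant. Integrating once:
    z(θ) = a θ + b,
a helix on the cylinder (a straight line when the cylinder is unrolled). The constants a, b are determined by the endpoint conditions.
With endpoint conditions z(0) = 5 and z(π/3) = 4: from z(0) = b we get b = 5, and a·π/3 + 5 = 4 gives a = -3/π, so
    z(θ) = (-3/π) θ + 5.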